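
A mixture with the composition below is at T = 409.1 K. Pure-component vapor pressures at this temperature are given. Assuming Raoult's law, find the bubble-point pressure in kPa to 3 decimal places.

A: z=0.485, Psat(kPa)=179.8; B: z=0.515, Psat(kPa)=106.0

At the bubble point ψ → 0, so ΣzᵢKᵢ = 1 with Kᵢ = Pᵢˢᵃᵗ/P ⇒ P = ΣzᵢPᵢˢᵃᵗ.
P = 0.485·179.8 + 0.515·106.0 = 141.793 kPa

Pbub = 141.793 kPa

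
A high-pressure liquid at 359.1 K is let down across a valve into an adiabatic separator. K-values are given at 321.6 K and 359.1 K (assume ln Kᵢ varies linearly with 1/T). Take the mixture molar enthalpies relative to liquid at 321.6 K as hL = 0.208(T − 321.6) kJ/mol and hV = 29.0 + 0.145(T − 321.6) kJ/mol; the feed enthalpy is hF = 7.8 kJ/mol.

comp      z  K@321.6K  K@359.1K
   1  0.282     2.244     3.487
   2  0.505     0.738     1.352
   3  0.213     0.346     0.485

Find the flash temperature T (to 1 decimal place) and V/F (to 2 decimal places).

T = 324.6 K, V/F = 0.25

Adiabatic flash: solve Rachford–Rice at each trial T, then check hF = ψ·hV(T) + (1−ψ)·hL(T).
  T = 321.6 K: K = (2.244, 0.738, 0.346), RR gives ψ = 0.158, H_out = 4.570 kJ/mol
  T = 359.1 K: K = (3.487, 1.352, 0.485), RR gives ψ = 1.000, H_out = 34.438 kJ/mol
  T = 340.4 K: K = (2.833, 1.017, 0.414), RR gives ψ = 0.757, H_out = 24.978 kJ/mol
  T = 331.0 K: K = (2.530, 0.870, 0.379), RR gives ψ = 0.456, H_out = 14.907 kJ/mol
  T = 326.3 K: K = (2.385, 0.802, 0.362), RR gives ψ = 0.304, H_out = 9.713 kJ/mol
  T = 324.0 K: K = (2.315, 0.770, 0.354), RR gives ψ = 0.232, H_out = 7.190 kJ/mol
Linear interpolation between T = 324.0 (H_out = 7.190) and T = 326.3 (H_out = 9.713) on hF = 7.8 gives T ≈ 324.6 K, at which ψ = 0.25.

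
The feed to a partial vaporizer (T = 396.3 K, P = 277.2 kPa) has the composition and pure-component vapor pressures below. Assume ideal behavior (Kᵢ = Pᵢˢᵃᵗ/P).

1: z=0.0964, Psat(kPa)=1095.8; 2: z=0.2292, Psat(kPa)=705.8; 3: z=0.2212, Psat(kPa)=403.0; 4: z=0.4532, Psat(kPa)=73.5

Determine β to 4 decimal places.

Raoult's law: Kᵢ = Pᵢˢᵃᵗ/P = Pᵢˢᵃᵗ/277.2.
  K_1 = 1095.8/277.2 = 3.953102, K_2 = 705.8/277.2 = 2.546176, K_3 = 403.0/277.2 = 1.453824, K_4 = 73.5/277.2 = 0.265152
Newton–Raphson from β = 0.5:
  β = 0.5000: g = -0.12983, g' = -0.9532 → β = 0.3638
  β = 0.3638: g = -0.00434, g' = -0.9093 → β = 0.3590
Converged at β = 0.3590.

β = 0.3590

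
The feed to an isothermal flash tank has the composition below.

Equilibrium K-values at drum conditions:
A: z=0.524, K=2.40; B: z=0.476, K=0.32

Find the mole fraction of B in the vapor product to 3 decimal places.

Let β = V/F and solve Σ zᵢ(Kᵢ−1)/(1+β(Kᵢ−1)) = 0.
g(0) = ΣzᵢKᵢ − 1 = 0.410 and g(1) = 1 − Σzᵢ/Kᵢ = -0.706, so a root lies in (0, 1).
Binary case is linear: z₁(K₁−1)(1+β(K₂−1)) + z₂(K₂−1)(1+β(K₁−1)) = 0
⇒ β = [z₁(K₁−1)+z₂(K₂−1)] / [−(K₁−1)(K₂−1)] = 0.4099/0.9520 = 0.431
Compositions from xᵢ = zᵢ/(1+β(Kᵢ−1)), yᵢ = Kᵢxᵢ:
  A: x = 0.327, y = 0.785
  B: x = 0.673, y = 0.215

y_B = 0.215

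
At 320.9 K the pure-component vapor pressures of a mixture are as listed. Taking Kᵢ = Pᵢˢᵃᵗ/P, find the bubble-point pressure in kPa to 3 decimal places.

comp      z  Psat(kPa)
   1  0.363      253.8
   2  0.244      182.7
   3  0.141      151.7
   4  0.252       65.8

At the bubble point ψ → 0, so ΣzᵢKᵢ = 1 with Kᵢ = Pᵢˢᵃᵗ/P ⇒ P = ΣzᵢPᵢˢᵃᵗ.
P = 0.363·253.8 + 0.244·182.7 + 0.141·151.7 + 0.252·65.8 = 174.679 kPa

Pbub = 174.679 kPa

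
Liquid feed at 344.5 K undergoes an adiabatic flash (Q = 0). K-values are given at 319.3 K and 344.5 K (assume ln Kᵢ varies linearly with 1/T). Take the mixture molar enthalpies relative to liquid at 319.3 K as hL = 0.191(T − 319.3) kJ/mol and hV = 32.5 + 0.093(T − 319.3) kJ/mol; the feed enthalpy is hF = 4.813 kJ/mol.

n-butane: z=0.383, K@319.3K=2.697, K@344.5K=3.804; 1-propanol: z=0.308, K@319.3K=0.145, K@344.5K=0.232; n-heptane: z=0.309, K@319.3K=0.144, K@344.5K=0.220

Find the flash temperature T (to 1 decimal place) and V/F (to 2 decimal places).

T = 323.6 K, V/F = 0.12

Adiabatic flash: solve Rachford–Rice at each trial T, then check hF = ψ·hV(T) + (1−ψ)·hL(T).
  T = 319.3 K: K = (2.697, 0.145, 0.144), RR gives ψ = 0.084, H_out = 2.734 kJ/mol
  T = 344.5 K: K = (3.804, 0.232, 0.220), RR gives ψ = 0.275, H_out = 13.065 kJ/mol
  T = 331.9 K: K = (3.224, 0.185, 0.179), RR gives ψ = 0.191, H_out = 8.376 kJ/mol
  T = 325.6 K: K = (2.954, 0.164, 0.161), RR gives ψ = 0.142, H_out = 5.718 kJ/mol
  T = 322.5 K: K = (2.826, 0.155, 0.153), RR gives ψ = 0.115, H_out = 4.298 kJ/mol
  T = 324.1 K: K = (2.891, 0.159, 0.157), RR gives ψ = 0.129, H_out = 5.041 kJ/mol
Linear interpolation between T = 322.5 (H_out = 4.298) and T = 324.1 (H_out = 5.041) on hF = 4.813 gives T ≈ 323.6 K, at which ψ = 0.12.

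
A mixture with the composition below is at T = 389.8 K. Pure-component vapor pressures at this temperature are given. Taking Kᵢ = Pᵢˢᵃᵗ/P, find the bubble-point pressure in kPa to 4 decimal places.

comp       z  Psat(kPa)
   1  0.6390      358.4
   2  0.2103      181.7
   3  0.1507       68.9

Pbub = 277.6123 kPa

At the bubble point ψ → 0, so ΣzᵢKᵢ = 1 with Kᵢ = Pᵢˢᵃᵗ/P ⇒ P = ΣzᵢPᵢˢᵃᵗ.
P = 0.6390·358.4 + 0.2103·181.7 + 0.1507·68.9 = 277.6123 kPa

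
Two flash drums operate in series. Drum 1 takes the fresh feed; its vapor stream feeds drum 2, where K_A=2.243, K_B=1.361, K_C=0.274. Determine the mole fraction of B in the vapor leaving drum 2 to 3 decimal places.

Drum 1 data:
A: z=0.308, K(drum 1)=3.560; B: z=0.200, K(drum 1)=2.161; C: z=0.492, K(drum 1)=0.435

Drum 1:
Iterate (Newton) starting at ψ₁ = 0.5:
  ψ₁ = 0.500: g = 0.1053, g' = -0.801 → ψ₁ = 0.631
  ψ₁ = 0.631: g = 0.0032, g' = -0.764 → ψ₁ = 0.636
Converged at ψ₁ = 0.636.
Drum-1 compositions:
  A: x = 0.117, y = 0.417
  B: x = 0.115, y = 0.249
  C: x = 0.768, y = 0.334
Drum-2 feed = drum-1 vapor: z₂ = (0.4174, 0.2487, 0.3339).
Drum 2:
Let ψ₂ = V/F and solve Σ zᵢ(Kᵢ−1)/(1+ψ₂(Kᵢ−1)) = 0.
g(0) = ΣzᵢKᵢ − 1 = 0.366 and g(1) = 1 − Σzᵢ/Kᵢ = -0.588, so a root lies in (0, 1).
Newton–Raphson from ψ₂ = 0.5:
  ψ₂ = 0.500: g = 0.0154, g' = -0.702 → ψ₂ = 0.522
Converged at ψ₂ = 0.522.
  A: x = 0.253, y = 0.568
  B: x = 0.209, y = 0.285
  C: x = 0.538, y = 0.147

y_B (drum 2) = 0.285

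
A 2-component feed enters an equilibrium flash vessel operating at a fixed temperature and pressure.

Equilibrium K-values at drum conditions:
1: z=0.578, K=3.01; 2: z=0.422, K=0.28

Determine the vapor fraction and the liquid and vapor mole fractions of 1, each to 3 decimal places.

ψ = 0.593, x_1 = 0.264, y_1 = 0.794

Rachford–Rice: g(ψ) = Σ zᵢ(Kᵢ−1)/(1+ψ(Kᵢ−1)) = 0.
Feasibility: ΣzᵢKᵢ = 1.858, Σzᵢ/Kᵢ = 1.699 — both > 1, two phases present.
Binary case is linear: z₁(K₁−1)(1+ψ(K₂−1)) + z₂(K₂−1)(1+ψ(K₁−1)) = 0
⇒ ψ = [z₁(K₁−1)+z₂(K₂−1)] / [−(K₁−1)(K₂−1)] = 0.8579/1.4472 = 0.593
Compositions from xᵢ = zᵢ/(1+ψ(Kᵢ−1)), yᵢ = Kᵢxᵢ:
  1: x = 0.264, y = 0.794
  2: x = 0.736, y = 0.206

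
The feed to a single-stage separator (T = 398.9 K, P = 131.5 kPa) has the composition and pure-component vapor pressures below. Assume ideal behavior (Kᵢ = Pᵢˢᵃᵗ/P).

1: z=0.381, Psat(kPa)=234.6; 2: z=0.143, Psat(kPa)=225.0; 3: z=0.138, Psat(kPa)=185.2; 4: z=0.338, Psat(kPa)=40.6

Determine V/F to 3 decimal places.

Raoult's law: Kᵢ = Pᵢˢᵃᵗ/P = Pᵢˢᵃᵗ/131.5.
  K_1 = 234.6/131.5 = 1.78403, K_2 = 225.0/131.5 = 1.71103, K_3 = 185.2/131.5 = 1.40837, K_4 = 40.6/131.5 = 0.30875
Iterate (Newton) starting at V/F = 0.5:
  V/F = 0.500: g = -0.0206, g' = -0.553 → V/F = 0.463
  V/F = 0.463: g = -0.0004, g' = -0.532 → V/F = 0.462
Converged at V/F = 0.462.

V/F = 0.462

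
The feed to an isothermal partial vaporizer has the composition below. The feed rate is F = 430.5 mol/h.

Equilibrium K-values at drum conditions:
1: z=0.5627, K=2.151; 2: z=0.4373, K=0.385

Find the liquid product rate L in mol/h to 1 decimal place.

L = 200.2 mol/h

Binary case is linear: z₁(K₁−1)(1+ψ(K₂−1)) + z₂(K₂−1)(1+ψ(K₁−1)) = 0
⇒ ψ = [z₁(K₁−1)+z₂(K₂−1)] / [−(K₁−1)(K₂−1)] = 0.37873/0.70786 = 0.5350
Then V = ψ·F = 0.5350·430.5 = 230.3 mol/h and L = F − V = 200.2 mol/h.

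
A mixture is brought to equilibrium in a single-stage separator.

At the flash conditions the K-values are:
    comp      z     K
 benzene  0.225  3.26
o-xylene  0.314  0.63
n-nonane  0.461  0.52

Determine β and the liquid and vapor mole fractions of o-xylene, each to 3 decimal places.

Material balance + equilibrium reduce to Σ zᵢ(Kᵢ−1)/(1+β(Kᵢ−1)) = 0.
Feasibility: ΣzᵢKᵢ = 1.171, Σzᵢ/Kᵢ = 1.454 — both > 1, two phases present.
Iterate (Newton) starting at β = 0.5:
  β = 0.500: g = -0.1950, g' = -0.502 → β = 0.112
  β = 0.112: g = 0.0512, g' = -0.898 → β = 0.168
  β = 0.168: g = 0.0036, g' = -0.777 → β = 0.173
Converged at β = 0.173.
Compositions from xᵢ = zᵢ/(1+β(Kᵢ−1)), yᵢ = Kᵢxᵢ:
  benzene: x = 0.162, y = 0.527
  o-xylene: x = 0.335, y = 0.211
  n-nonane: x = 0.503, y = 0.261

β = 0.173, x_o-xylene = 0.335, y_o-xylene = 0.211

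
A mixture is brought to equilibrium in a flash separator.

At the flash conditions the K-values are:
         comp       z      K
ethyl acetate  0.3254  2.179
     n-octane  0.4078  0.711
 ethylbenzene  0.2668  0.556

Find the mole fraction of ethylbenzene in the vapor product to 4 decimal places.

Newton–Raphson from ψ = 0.65:
  ψ = 0.6500: g = -0.09443, g' = -0.3005 → ψ = 0.3358
  ψ = 0.3358: g = 0.00510, g' = -0.3465 → ψ = 0.3505
  ψ = 0.3505: g = 0.00003, g' = -0.3424 → ψ = 0.3506
Converged at ψ = 0.3506.
Compositions from xᵢ = zᵢ/(1+ψ(Kᵢ−1)), yᵢ = Kᵢxᵢ:
  ethyl acetate: x = 0.2302, y = 0.5017
  n-octane: x = 0.4538, y = 0.3226
  ethylbenzene: x = 0.3160, y = 0.1757

y_ethylbenzene = 0.1757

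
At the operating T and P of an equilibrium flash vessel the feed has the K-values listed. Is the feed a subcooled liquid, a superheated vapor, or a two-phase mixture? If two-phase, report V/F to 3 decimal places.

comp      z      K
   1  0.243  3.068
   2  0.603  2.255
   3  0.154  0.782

ΣzᵢKᵢ = 2.226; Σzᵢ/Kᵢ = 0.544.
Since Σzᵢ/Kᵢ < 1 the mixture is above its dew point — single vapor phase.

superheated vapor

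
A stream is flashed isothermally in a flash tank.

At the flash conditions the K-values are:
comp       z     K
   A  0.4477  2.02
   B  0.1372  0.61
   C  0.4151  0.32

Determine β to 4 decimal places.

β = 0.1910

Newton iteration, β⁰ = 0.5:
  β = 0.5000: g = -0.19173, g' = -0.6771 → β = 0.2168
  β = 0.2168: g = -0.01560, g' = -0.6013 → β = 0.1909
  β = 0.1909: g = 0.00003, g' = -0.6042 → β = 0.1910
Converged at β = 0.1910.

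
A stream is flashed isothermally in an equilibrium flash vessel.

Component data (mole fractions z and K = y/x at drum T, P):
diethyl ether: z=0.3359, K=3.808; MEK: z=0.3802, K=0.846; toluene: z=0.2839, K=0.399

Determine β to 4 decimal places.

β = 0.6319

Let β = V/F and solve Σ zᵢ(Kᵢ−1)/(1+β(Kᵢ−1)) = 0.
Check two-phase: ΣzᵢKᵢ = 1.7140 > 1 and Σzᵢ/Kᵢ = 1.2491 > 1, so g(0) = 0.7140 > 0 and g(1) = -0.2491 < 0.
Newton–Raphson from β = 0.5:
  β = 0.5000: g = 0.08499, g' = -0.6784 → β = 0.6253
  β = 0.6253: g = 0.00413, g' = -0.6230 → β = 0.6319
Converged at β = 0.6319.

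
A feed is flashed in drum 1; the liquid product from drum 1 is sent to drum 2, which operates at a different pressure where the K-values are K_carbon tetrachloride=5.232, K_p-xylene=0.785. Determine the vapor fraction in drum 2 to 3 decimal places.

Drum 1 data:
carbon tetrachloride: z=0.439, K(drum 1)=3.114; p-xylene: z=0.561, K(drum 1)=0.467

Drum 1:
Rachford–Rice: g(ψ₁) = Σ zᵢ(Kᵢ−1)/(1+ψ₁(Kᵢ−1)) = 0.
Feasibility: ΣzᵢKᵢ = 1.629, Σzᵢ/Kᵢ = 1.342 — both > 1, two phases present.
Newton iteration, ψ₁⁰ = 0.5:
  ψ₁ = 0.500: g = 0.0435, g' = -0.760 → ψ₁ = 0.557
  ψ₁ = 0.557: g = 0.0007, g' = -0.736 → ψ₁ = 0.558
Converged at ψ₁ = 0.558.
Drum-1 compositions:
  carbon tetrachloride: x = 0.201, y = 0.627
  p-xylene: x = 0.799, y = 0.373
Drum-2 feed = drum-1 liquid: z₂ = (0.2014, 0.7986).
Drum 2:
Let ψ₂ = V/F and solve Σ zᵢ(Kᵢ−1)/(1+ψ₂(Kᵢ−1)) = 0.
g(0) = ΣzᵢKᵢ − 1 = 0.680 and g(1) = 1 − Σzᵢ/Kᵢ = -0.056, so a root lies in (0, 1).
Binary case is linear: z₁(K₁−1)(1+ψ₂(K₂−1)) + z₂(K₂−1)(1+ψ₂(K₁−1)) = 0
⇒ ψ₂ = [z₁(K₁−1)+z₂(K₂−1)] / [−(K₁−1)(K₂−1)] = 0.6804/0.9099 = 0.748
  carbon tetrachloride: x = 0.048, y = 0.253
  p-xylene: x = 0.952, y = 0.747

V/F (drum 2) = 0.748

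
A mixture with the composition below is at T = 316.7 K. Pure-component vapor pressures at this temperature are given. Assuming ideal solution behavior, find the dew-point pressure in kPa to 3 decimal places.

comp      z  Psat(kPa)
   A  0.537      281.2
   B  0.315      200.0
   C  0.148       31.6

At the dew point ψ → 1, so Σzᵢ/Kᵢ = 1 with Kᵢ = Pᵢˢᵃᵗ/P ⇒ 1/P = Σzᵢ/Pᵢˢᵃᵗ.
1/P = 0.537/281.2 + 0.315/200.0 + 0.148/31.6 = 0.008168 ⇒ P = 122.426 kPa

Pdew = 122.426 kPa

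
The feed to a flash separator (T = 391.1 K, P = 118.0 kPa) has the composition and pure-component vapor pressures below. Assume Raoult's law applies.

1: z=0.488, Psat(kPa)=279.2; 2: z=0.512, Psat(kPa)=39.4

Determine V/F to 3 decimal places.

Raoult's law: Kᵢ = Pᵢˢᵃᵗ/P = Pᵢˢᵃᵗ/118.0.
  K_1 = 279.2/118.0 = 2.36610, K_2 = 39.4/118.0 = 0.33390
Rachford–Rice: g(V/F) = Σ zᵢ(Kᵢ−1)/(1+V/F(Kᵢ−1)) = 0.
Feasibility: ΣzᵢKᵢ = 1.326, Σzᵢ/Kᵢ = 1.740 — both > 1, two phases present.
Binary case is linear: z₁(K₁−1)(1+V/F(K₂−1)) + z₂(K₂−1)(1+V/F(K₁−1)) = 0
⇒ V/F = [z₁(K₁−1)+z₂(K₂−1)] / [−(K₁−1)(K₂−1)] = 0.3256/0.9100 = 0.358

V/F = 0.358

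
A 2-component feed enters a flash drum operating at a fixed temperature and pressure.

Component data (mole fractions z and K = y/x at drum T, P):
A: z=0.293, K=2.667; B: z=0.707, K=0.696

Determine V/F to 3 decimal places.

V/F = 0.540

Rachford–Rice: g(V/F) = Σ zᵢ(Kᵢ−1)/(1+V/F(Kᵢ−1)) = 0.
g(0) = ΣzᵢKᵢ − 1 = 0.274 and g(1) = 1 − Σzᵢ/Kᵢ = -0.126, so a root lies in (0, 1).
Newton–Raphson from V/F = 0.55:
  V/F = 0.550: g = -0.0033, g' = -0.316 → V/F = 0.540
Converged at V/F = 0.540.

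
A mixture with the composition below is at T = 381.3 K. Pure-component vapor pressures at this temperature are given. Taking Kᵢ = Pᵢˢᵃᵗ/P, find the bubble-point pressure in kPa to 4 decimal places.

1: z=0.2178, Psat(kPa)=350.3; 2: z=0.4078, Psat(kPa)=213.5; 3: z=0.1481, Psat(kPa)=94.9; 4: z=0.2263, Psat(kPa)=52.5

At the bubble point ψ → 0, so ΣzᵢKᵢ = 1 with Kᵢ = Pᵢˢᵃᵗ/P ⇒ P = ΣzᵢPᵢˢᵃᵗ.
P = 0.2178·350.3 + 0.4078·213.5 + 0.1481·94.9 + 0.2263·52.5 = 189.2961 kPa

Pbub = 189.2961 kPa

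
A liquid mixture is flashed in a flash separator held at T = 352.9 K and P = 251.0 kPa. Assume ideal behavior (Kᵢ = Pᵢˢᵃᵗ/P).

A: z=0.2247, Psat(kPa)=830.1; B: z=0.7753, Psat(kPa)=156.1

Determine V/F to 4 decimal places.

V/F = 0.2583

Raoult's law: Kᵢ = Pᵢˢᵃᵗ/P = Pᵢˢᵃᵗ/251.0.
  K_A = 830.1/251.0 = 3.307171, K_B = 156.1/251.0 = 0.621912
Rachford–Rice: g(V/F) = Σ zᵢ(Kᵢ−1)/(1+V/F(Kᵢ−1)) = 0.
g(0) = ΣzᵢKᵢ − 1 = 0.2253 and g(1) = 1 − Σzᵢ/Kᵢ = -0.3146, so a root lies in (0, 1).
Binary case is linear: z₁(K₁−1)(1+V/F(K₂−1)) + z₂(K₂−1)(1+V/F(K₁−1)) = 0
⇒ V/F = [z₁(K₁−1)+z₂(K₂−1)] / [−(K₁−1)(K₂−1)] = 0.22529/0.87231 = 0.2583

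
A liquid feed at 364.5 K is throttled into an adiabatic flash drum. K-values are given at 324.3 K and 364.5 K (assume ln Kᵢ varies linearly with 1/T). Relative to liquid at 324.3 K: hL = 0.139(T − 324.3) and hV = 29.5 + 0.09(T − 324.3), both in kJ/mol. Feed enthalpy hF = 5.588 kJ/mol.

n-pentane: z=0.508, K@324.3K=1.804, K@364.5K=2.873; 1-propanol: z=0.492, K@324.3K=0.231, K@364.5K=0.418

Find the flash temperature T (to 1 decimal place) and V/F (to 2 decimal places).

T = 330.3 K, V/F = 0.16

Adiabatic flash: solve Rachford–Rice at each trial T, then check hF = ψ·hV(T) + (1−ψ)·hL(T).
  T = 324.3 K: K = (1.804, 0.231), RR gives ψ = 0.049, H_out = 1.435 kJ/mol
  T = 364.5 K: K = (2.873, 0.418), RR gives ψ = 0.610, H_out = 22.386 kJ/mol
  T = 344.4 K: K = (2.308, 0.316), RR gives ψ = 0.367, H_out = 13.249 kJ/mol
  T = 334.4 K: K = (2.049, 0.272), RR gives ψ = 0.229, H_out = 8.035 kJ/mol
  T = 329.4 K: K = (1.926, 0.251), RR gives ψ = 0.147, H_out = 5.004 kJ/mol
  T = 331.9 K: K = (1.987, 0.261), RR gives ψ = 0.189, H_out = 6.567 kJ/mol
  T = 330.6 K: K = (1.955, 0.256), RR gives ψ = 0.168, H_out = 5.767 kJ/mol
Linear interpolation between T = 329.4 (H_out = 5.004) and T = 330.6 (H_out = 5.767) on hF = 5.588 gives T ≈ 330.3 K, at which ψ = 0.16.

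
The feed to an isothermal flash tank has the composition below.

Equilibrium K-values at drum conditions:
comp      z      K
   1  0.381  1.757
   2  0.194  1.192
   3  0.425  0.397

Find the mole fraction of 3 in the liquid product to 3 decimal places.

x_3 = 0.479

Rachford–Rice: g(β) = Σ zᵢ(Kᵢ−1)/(1+β(Kᵢ−1)) = 0.
g(0) = ΣzᵢKᵢ − 1 = 0.069 and g(1) = 1 − Σzᵢ/Kᵢ = -0.450, so a root lies in (0, 1).
Newton–Raphson from β = 0.5:
  β = 0.500: g = -0.1237, g' = -0.438 → β = 0.217
  β = 0.217: g = -0.0115, g' = -0.372 → β = 0.186
Converged at β = 0.186.
Compositions from xᵢ = zᵢ/(1+β(Kᵢ−1)), yᵢ = Kᵢxᵢ:
  1: x = 0.334, y = 0.587
  2: x = 0.187, y = 0.223
  3: x = 0.479, y = 0.190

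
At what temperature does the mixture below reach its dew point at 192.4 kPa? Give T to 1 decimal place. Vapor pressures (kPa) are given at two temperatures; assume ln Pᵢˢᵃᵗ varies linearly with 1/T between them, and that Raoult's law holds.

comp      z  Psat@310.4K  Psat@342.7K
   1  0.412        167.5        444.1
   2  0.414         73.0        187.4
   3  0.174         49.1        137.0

T = 336.8 K

Dew-point temperature: Σzᵢ·P/Pᵢˢᵃᵗ(T) = 1. Interpolate ln Pᵢˢᵃᵗ = aᵢ + bᵢ/T.
  T = 310.4 K: ΣzᵢP/Pᵢˢᵃᵗ = 2.2462
  T = 342.7 K: ΣzᵢP/Pᵢˢᵃᵗ = 0.8479
  T = 326.5 K: ΣzᵢP/Pᵢˢᵃᵗ = 1.3490
  T = 334.6 K: ΣzᵢP/Pᵢˢᵃᵗ = 1.0635
  T = 338.6 K: ΣzᵢP/Pᵢˢᵃᵗ = 0.9496
  T = 336.6 K: ΣzᵢP/Pᵢˢᵃᵗ = 1.0046
Interpolating between 336.6 K and 338.6 K gives T ≈ 336.8 K.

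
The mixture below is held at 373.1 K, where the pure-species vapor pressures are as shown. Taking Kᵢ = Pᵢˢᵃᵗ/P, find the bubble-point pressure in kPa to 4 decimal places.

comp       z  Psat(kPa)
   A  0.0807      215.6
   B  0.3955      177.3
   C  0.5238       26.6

At the bubble point ψ → 0, so ΣzᵢKᵢ = 1 with Kᵢ = Pᵢˢᵃᵗ/P ⇒ P = ΣzᵢPᵢˢᵃᵗ.
P = 0.0807·215.6 + 0.3955·177.3 + 0.5238·26.6 = 101.4541 kPa

Pbub = 101.4541 kPa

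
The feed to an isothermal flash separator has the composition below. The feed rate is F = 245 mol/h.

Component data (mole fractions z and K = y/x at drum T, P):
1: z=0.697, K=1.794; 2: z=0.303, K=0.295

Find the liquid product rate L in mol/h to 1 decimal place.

L = 96.3 mol/h

Binary case is linear: z₁(K₁−1)(1+V/F(K₂−1)) + z₂(K₂−1)(1+V/F(K₁−1)) = 0
⇒ V/F = [z₁(K₁−1)+z₂(K₂−1)] / [−(K₁−1)(K₂−1)] = 0.3398/0.5598 = 0.607
Then V = V/F·F = 0.6070·245 = 148.7 mol/h and L = F − V = 96.3 mol/h.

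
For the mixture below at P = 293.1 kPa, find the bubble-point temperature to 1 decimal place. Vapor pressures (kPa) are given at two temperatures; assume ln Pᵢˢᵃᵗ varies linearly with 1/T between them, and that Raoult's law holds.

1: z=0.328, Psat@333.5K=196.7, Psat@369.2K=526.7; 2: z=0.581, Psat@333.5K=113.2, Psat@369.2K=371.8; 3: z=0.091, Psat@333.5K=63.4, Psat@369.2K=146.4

Bubble-point temperature: ΣzᵢPᵢˢᵃᵗ(T) = P. Interpolate ln Pᵢˢᵃᵗ = aᵢ + bᵢ/T.
  T = 333.5 K: ΣzᵢPᵢˢᵃᵗ = 136.06 kPa
  T = 369.2 K: ΣzᵢPᵢˢᵃᵗ = 402.10 kPa
  T = 351.4 K: ΣzᵢPᵢˢᵃᵗ = 240.42 kPa
  T = 360.3 K: ΣzᵢPᵢˢᵃᵗ = 312.79 kPa
  T = 355.9 K: ΣzᵢPᵢˢᵃᵗ = 275.06 kPa
  T = 358.1 K: ΣzᵢPᵢˢᵃᵗ = 293.43 kPa
Interpolating between 355.9 K and 358.1 K gives T ≈ 358.1 K.

T = 358.1 K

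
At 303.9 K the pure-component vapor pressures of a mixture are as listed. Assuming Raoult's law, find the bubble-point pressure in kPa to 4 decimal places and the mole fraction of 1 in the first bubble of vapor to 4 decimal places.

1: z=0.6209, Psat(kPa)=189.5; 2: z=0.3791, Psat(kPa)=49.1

At the bubble point ψ → 0, so ΣzᵢKᵢ = 1 with Kᵢ = Pᵢˢᵃᵗ/P ⇒ P = ΣzᵢPᵢˢᵃᵗ.
P = 0.6209·189.5 + 0.3791·49.1 = 136.2744 kPa
yᵢ = zᵢPᵢˢᵃᵗ/P ⇒ y_1 = 0.6209·189.5/136.2744 = 0.8634

Pbub = 136.2744 kPa, y_1 = 0.8634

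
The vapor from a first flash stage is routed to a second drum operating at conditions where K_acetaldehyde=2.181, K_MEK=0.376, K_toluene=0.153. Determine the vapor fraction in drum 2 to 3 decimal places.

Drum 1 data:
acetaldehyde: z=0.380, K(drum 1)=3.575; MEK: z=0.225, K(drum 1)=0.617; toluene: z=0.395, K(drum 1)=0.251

V/F (drum 2) = 0.693

Drum 1:
Let ψ₁ = V/F and solve Σ zᵢ(Kᵢ−1)/(1+ψ₁(Kᵢ−1)) = 0.
g(0) = ΣzᵢKᵢ − 1 = 0.596 and g(1) = 1 − Σzᵢ/Kᵢ = -1.045, so a root lies in (0, 1).
Newton iteration, ψ₁⁰ = 0.5:
  ψ₁ = 0.500: g = -0.1518, g' = -1.098 → ψ₁ = 0.362
Converged at ψ₁ = 0.362.
Drum-1 compositions:
  acetaldehyde: x = 0.197, y = 0.703
  MEK: x = 0.261, y = 0.161
  toluene: x = 0.542, y = 0.136
Drum-2 feed = drum-1 vapor: z₂ = (0.7027, 0.1612, 0.1361).
Drum 2:
Let ψ₂ = V/F and solve Σ zᵢ(Kᵢ−1)/(1+ψ₂(Kᵢ−1)) = 0.
Feasibility: ΣzᵢKᵢ = 1.614, Σzᵢ/Kᵢ = 1.640 — both > 1, two phases present.
Newton–Raphson from ψ₂ = 0.5:
  ψ₂ = 0.500: g = 0.1756, g' = -0.814 → ψ₂ = 0.716
  ψ₂ = 0.716: g = -0.0249, g' = -1.123 → ψ₂ = 0.694
  ψ₂ = 0.694: g = -0.0007, g' = -1.065 → ψ₂ = 0.693
Converged at ψ₂ = 0.693.
  acetaldehyde: x = 0.386, y = 0.843
  MEK: x = 0.284, y = 0.107
  toluene: x = 0.330, y = 0.050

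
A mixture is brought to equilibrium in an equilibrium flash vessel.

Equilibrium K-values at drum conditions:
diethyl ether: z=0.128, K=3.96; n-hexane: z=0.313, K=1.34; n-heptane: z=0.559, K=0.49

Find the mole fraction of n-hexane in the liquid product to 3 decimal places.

Let ψ = V/F and solve Σ zᵢ(Kᵢ−1)/(1+ψ(Kᵢ−1)) = 0.
g(0) = ΣzᵢKᵢ − 1 = 0.200 and g(1) = 1 − Σzᵢ/Kᵢ = -0.407, so a root lies in (0, 1).
Iterate (Newton) starting at ψ = 0.5:
  ψ = 0.500: g = -0.1389, g' = -0.471 → ψ = 0.205
  ψ = 0.205: g = 0.0170, g' = -0.648 → ψ = 0.231
  ψ = 0.231: g = 0.0005, g' = -0.613 → ψ = 0.232
Converged at ψ = 0.232.
Compositions from xᵢ = zᵢ/(1+ψ(Kᵢ−1)), yᵢ = Kᵢxᵢ:
  diethyl ether: x = 0.076, y = 0.301
  n-hexane: x = 0.290, y = 0.389
  n-heptane: x = 0.634, y = 0.311

x_n-hexane = 0.290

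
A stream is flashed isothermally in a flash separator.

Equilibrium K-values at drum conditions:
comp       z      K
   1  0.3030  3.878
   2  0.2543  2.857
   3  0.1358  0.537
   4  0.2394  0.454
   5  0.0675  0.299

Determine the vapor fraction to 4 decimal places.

Let ψ = V/F and solve Σ zᵢ(Kᵢ−1)/(1+ψ(Kᵢ−1)) = 0.
g(0) = ΣzᵢKᵢ − 1 = 1.1034 and g(1) = 1 − Σzᵢ/Kᵢ = -0.1731, so a root lies in (0, 1).
Iterate (Newton) starting at ψ = 0.5:
  ψ = 0.5000: g = 0.26794, g' = -0.9206 → ψ = 0.7910
  ψ = 0.7910: g = 0.02189, g' = -0.8384 → ψ = 0.8171
  ψ = 0.8171: g = -0.00016, g' = -0.8515 → ψ = 0.8170
Converged at ψ = 0.8170.

ψ = 0.8170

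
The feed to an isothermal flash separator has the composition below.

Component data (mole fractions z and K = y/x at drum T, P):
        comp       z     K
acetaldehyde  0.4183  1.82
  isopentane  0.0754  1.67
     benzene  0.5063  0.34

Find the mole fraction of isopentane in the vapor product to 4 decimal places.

Rachford–Rice: g(ψ) = Σ zᵢ(Kᵢ−1)/(1+ψ(Kᵢ−1)) = 0.
Feasibility: ΣzᵢKᵢ = 1.0594, Σzᵢ/Kᵢ = 1.7641 — both > 1, two phases present.
Newton–Raphson from ψ = 0.46:
  ψ = 0.4600: g = -0.19216, g' = -0.6228 → ψ = 0.1515
  ψ = 0.1515: g = -0.02030, g' = -0.5227 → ψ = 0.1126
Converged at ψ = 0.1126.
Compositions from xᵢ = zᵢ/(1+ψ(Kᵢ−1)), yᵢ = Kᵢxᵢ:
  acetaldehyde: x = 0.3829, y = 0.6970
  isopentane: x = 0.0701, y = 0.1171
  benzene: x = 0.5469, y = 0.1860

y_isopentane = 0.1171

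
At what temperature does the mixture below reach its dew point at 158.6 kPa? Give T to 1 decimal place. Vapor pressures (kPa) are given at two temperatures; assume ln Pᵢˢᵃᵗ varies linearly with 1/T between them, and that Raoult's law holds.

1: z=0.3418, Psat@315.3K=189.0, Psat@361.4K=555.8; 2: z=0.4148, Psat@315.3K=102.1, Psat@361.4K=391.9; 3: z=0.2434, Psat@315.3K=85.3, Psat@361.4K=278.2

Dew-point temperature: Σzᵢ·P/Pᵢˢᵃᵗ(T) = 1. Interpolate ln Pᵢˢᵃᵗ = aᵢ + bᵢ/T.
  T = 315.3 K: ΣzᵢP/Pᵢˢᵃᵗ = 1.3837
  T = 361.4 K: ΣzᵢP/Pᵢˢᵃᵗ = 0.4042
  T = 338.4 K: ΣzᵢP/Pᵢˢᵃᵗ = 0.7151
  T = 326.9 K: ΣzᵢP/Pᵢˢᵃᵗ = 0.9814
  T = 321.1 K: ΣzᵢP/Pᵢˢᵃᵗ = 1.1616
  T = 324.0 K: ΣzᵢP/Pᵢˢᵃᵗ = 1.0669
  T = 325.4 K: ΣzᵢP/Pᵢˢᵃᵗ = 1.0245
  T = 326.1 K: ΣzᵢP/Pᵢˢᵃᵗ = 1.0041
Interpolating between 326.1 K and 326.9 K gives T ≈ 326.2 K.

T = 326.2 K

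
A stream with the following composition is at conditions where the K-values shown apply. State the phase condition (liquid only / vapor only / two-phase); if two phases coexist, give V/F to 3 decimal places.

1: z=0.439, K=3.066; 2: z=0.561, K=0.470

two-phase, V/F = 0.557

ΣzᵢKᵢ = 1.610; Σzᵢ/Kᵢ = 1.337.
Both exceed 1, so a two-phase solution exists.
Material balance + equilibrium reduce to Σ zᵢ(Kᵢ−1)/(1+ψ(Kᵢ−1)) = 0.
Newton iteration, ψ⁰ = 0.5:
  ψ = 0.500: g = 0.0416, g' = -0.745 → ψ = 0.556
  ψ = 0.556: g = 0.0007, g' = -0.723 → ψ = 0.557
Converged at ψ = 0.557.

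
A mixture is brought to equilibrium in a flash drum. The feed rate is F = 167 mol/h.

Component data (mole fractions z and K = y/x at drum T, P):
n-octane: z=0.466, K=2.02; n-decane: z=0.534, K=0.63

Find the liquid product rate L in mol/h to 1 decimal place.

L = 44.1 mol/h

Rachford–Rice: g(V/F) = Σ zᵢ(Kᵢ−1)/(1+V/F(Kᵢ−1)) = 0.
Feasibility: ΣzᵢKᵢ = 1.278, Σzᵢ/Kᵢ = 1.078 — both > 1, two phases present.
Iterate (Newton) starting at V/F = 0.68:
  V/F = 0.680: g = 0.0167, g' = -0.300 → V/F = 0.736
Converged at V/F = 0.736.
Then V = V/F·F = 0.7359·167 = 122.9 mol/h and L = F − V = 44.1 mol/h.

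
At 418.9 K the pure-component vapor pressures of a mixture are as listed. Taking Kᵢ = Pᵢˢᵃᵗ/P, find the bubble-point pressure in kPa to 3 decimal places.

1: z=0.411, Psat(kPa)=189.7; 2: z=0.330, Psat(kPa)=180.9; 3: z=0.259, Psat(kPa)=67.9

Pbub = 155.250 kPa

At the bubble point ψ → 0, so ΣzᵢKᵢ = 1 with Kᵢ = Pᵢˢᵃᵗ/P ⇒ P = ΣzᵢPᵢˢᵃᵗ.
P = 0.411·189.7 + 0.330·180.9 + 0.259·67.9 = 155.250 kPa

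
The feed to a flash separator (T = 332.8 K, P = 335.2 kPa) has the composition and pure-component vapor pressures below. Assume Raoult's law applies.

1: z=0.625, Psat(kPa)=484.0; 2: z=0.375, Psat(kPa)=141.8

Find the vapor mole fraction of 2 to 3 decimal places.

y_2 = 0.184

Raoult's law: Kᵢ = Pᵢˢᵃᵗ/P = Pᵢˢᵃᵗ/335.2.
  K_1 = 484.0/335.2 = 1.44391, K_2 = 141.8/335.2 = 0.42303
Material balance + equilibrium reduce to Σ zᵢ(Kᵢ−1)/(1+ψ(Kᵢ−1)) = 0.
Check two-phase: ΣzᵢKᵢ = 1.061 > 1 and Σzᵢ/Kᵢ = 1.319 > 1, so g(0) = 0.061 > 0 and g(1) = -0.319 < 0.
Newton iteration, ψ⁰ = 0.5:
  ψ = 0.500: g = -0.0770, g' = -0.329 → ψ = 0.266
  ψ = 0.266: g = -0.0074, g' = -0.273 → ψ = 0.239
  ψ = 0.239: g = -0.0001, g' = -0.269 → ψ = 0.238
Converged at ψ = 0.238.
Compositions from xᵢ = zᵢ/(1+ψ(Kᵢ−1)), yᵢ = Kᵢxᵢ:
  1: x = 0.565, y = 0.816
  2: x = 0.435, y = 0.184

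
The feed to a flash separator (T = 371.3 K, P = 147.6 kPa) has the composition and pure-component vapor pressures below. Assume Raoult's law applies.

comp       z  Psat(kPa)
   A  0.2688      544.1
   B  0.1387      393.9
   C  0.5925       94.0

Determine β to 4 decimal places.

Raoult's law: Kᵢ = Pᵢˢᵃᵗ/P = Pᵢˢᵃᵗ/147.6.
  K_A = 544.1/147.6 = 3.686314, K_B = 393.9/147.6 = 2.668699, K_C = 94.0/147.6 = 0.636856
Rachford–Rice: g(β) = Σ zᵢ(Kᵢ−1)/(1+β(Kᵢ−1)) = 0.
g(0) = ΣzᵢKᵢ − 1 = 0.7384 and g(1) = 1 − Σzᵢ/Kᵢ = -0.0552, so a root lies in (0, 1).
Newton–Raphson from β = 0.5:
  β = 0.5000: g = 0.17144, g' = -0.5847 → β = 0.7932
  β = 0.7932: g = 0.02803, g' = -0.4236 → β = 0.8594
  β = 0.8594: g = 0.00056, g' = -0.4075 → β = 0.8608
Converged at β = 0.8608.

β = 0.8608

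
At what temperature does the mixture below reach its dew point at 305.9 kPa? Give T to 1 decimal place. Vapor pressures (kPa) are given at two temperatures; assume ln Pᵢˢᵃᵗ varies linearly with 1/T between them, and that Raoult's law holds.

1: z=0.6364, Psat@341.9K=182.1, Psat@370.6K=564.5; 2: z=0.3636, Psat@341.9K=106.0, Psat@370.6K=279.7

T = 362.0 K

Dew-point temperature: Σzᵢ·P/Pᵢˢᵃᵗ(T) = 1. Interpolate ln Pᵢˢᵃᵗ = aᵢ + bᵢ/T.
  T = 341.9 K: ΣzᵢP/Pᵢˢᵃᵗ = 2.1183
  T = 370.6 K: ΣzᵢP/Pᵢˢᵃᵗ = 0.7425
  T = 356.2 K: ΣzᵢP/Pᵢˢᵃᵗ = 1.2292
  T = 363.4 K: ΣzᵢP/Pᵢˢᵃᵗ = 0.9504
  T = 359.8 K: ΣzᵢP/Pᵢˢᵃᵗ = 1.0794
  T = 361.6 K: ΣzᵢP/Pᵢˢᵃᵗ = 1.0125
Interpolating between 361.6 K and 363.4 K gives T ≈ 362.0 K.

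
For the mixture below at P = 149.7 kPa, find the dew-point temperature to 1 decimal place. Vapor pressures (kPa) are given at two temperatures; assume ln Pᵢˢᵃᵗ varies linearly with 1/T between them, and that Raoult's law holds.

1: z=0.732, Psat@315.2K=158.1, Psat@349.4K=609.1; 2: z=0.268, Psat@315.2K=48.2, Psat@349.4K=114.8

T = 327.8 K

Dew-point temperature: Σzᵢ·P/Pᵢˢᵃᵗ(T) = 1. Interpolate ln Pᵢˢᵃᵗ = aᵢ + bᵢ/T.
  T = 315.2 K: ΣzᵢP/Pᵢˢᵃᵗ = 1.5255
  T = 349.4 K: ΣzᵢP/Pᵢˢᵃᵗ = 0.5294
  T = 332.3 K: ΣzᵢP/Pᵢˢᵃᵗ = 0.8685
  T = 323.8 K: ΣzᵢP/Pᵢˢᵃᵗ = 1.1384
  T = 328.1 K: ΣzᵢP/Pᵢˢᵃᵗ = 0.9906
  T = 326.0 K: ΣzᵢP/Pᵢˢᵃᵗ = 1.0596
Interpolating between 326.0 K and 328.1 K gives T ≈ 327.8 K.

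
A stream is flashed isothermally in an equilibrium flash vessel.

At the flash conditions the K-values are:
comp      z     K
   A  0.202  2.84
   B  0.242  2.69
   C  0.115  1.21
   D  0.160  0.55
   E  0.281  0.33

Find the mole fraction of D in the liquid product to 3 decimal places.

Material balance + equilibrium reduce to Σ zᵢ(Kᵢ−1)/(1+V/F(Kᵢ−1)) = 0.
g(0) = ΣzᵢKᵢ − 1 = 0.545 and g(1) = 1 − Σzᵢ/Kᵢ = -0.399, so a root lies in (0, 1).
Iterate (Newton) starting at V/F = 0.5:
  V/F = 0.500: g = 0.0611, g' = -0.732 → V/F = 0.583
Converged at V/F = 0.583.
Compositions from xᵢ = zᵢ/(1+V/F(Kᵢ−1)), yᵢ = Kᵢxᵢ:
  A: x = 0.097, y = 0.277
  B: x = 0.122, y = 0.328
  C: x = 0.102, y = 0.124
  D: x = 0.217, y = 0.119
  E: x = 0.461, y = 0.152

x_D = 0.217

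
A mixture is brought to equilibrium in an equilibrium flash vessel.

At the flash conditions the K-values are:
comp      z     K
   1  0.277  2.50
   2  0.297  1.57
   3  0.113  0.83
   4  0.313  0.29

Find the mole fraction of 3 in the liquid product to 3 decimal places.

x_3 = 0.124

Iterate (Newton) starting at ψ = 0.5:
  ψ = 0.500: g = 0.0036, g' = -0.645 → ψ = 0.506
Converged at ψ = 0.506.
Compositions from xᵢ = zᵢ/(1+ψ(Kᵢ−1)), yᵢ = Kᵢxᵢ:
  1: x = 0.158, y = 0.394
  2: x = 0.231, y = 0.362
  3: x = 0.124, y = 0.103
  4: x = 0.488, y = 0.142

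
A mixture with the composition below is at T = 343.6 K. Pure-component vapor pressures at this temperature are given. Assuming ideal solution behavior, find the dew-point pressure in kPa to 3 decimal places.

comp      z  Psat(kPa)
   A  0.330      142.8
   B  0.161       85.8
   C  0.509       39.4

Pdew = 58.458 kPa

At the dew point ψ → 1, so Σzᵢ/Kᵢ = 1 with Kᵢ = Pᵢˢᵃᵗ/P ⇒ 1/P = Σzᵢ/Pᵢˢᵃᵗ.
1/P = 0.330/142.8 + 0.161/85.8 + 0.509/39.4 = 0.017106 ⇒ P = 58.458 kPa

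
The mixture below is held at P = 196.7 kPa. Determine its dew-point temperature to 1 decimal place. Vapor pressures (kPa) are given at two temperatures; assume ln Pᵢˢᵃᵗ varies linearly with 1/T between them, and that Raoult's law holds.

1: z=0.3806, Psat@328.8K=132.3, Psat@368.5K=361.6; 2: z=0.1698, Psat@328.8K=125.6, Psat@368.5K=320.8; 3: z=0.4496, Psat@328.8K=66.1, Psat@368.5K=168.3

Dew-point temperature: Σzᵢ·P/Pᵢˢᵃᵗ(T) = 1. Interpolate ln Pᵢˢᵃᵗ = aᵢ + bᵢ/T.
  T = 328.8 K: ΣzᵢP/Pᵢˢᵃᵗ = 2.1697
  T = 368.5 K: ΣzᵢP/Pᵢˢᵃᵗ = 0.8366
  T = 348.6 K: ΣzᵢP/Pᵢˢᵃᵗ = 1.3127
  T = 358.6 K: ΣzᵢP/Pᵢˢᵃᵗ = 1.0402
  T = 363.6 K: ΣzᵢP/Pᵢˢᵃᵗ = 0.9305
  T = 361.1 K: ΣzᵢP/Pᵢˢᵃᵗ = 0.9834
Interpolating between 358.6 K and 361.1 K gives T ≈ 360.4 K.

T = 360.4 K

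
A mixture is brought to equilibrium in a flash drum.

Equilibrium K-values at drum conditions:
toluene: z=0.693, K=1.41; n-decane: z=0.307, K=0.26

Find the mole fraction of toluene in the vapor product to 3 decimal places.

y_toluene = 0.907

Binary case is linear: z₁(K₁−1)(1+ψ(K₂−1)) + z₂(K₂−1)(1+ψ(K₁−1)) = 0
⇒ ψ = [z₁(K₁−1)+z₂(K₂−1)] / [−(K₁−1)(K₂−1)] = 0.0569/0.3034 = 0.188
Compositions from xᵢ = zᵢ/(1+ψ(Kᵢ−1)), yᵢ = Kᵢxᵢ:
  toluene: x = 0.643, y = 0.907
  n-decane: x = 0.357, y = 0.093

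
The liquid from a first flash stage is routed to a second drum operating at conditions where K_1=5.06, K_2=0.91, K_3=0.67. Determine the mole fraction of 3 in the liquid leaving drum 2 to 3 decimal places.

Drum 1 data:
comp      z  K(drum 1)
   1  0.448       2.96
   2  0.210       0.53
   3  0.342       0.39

Drum 1:
Newton iteration, ψ₁⁰ = 0.5:
  ψ₁ = 0.500: g = 0.0143, g' = -0.782 → ψ₁ = 0.518
Converged at ψ₁ = 0.518.
Drum-1 compositions:
  1: x = 0.222, y = 0.658
  2: x = 0.278, y = 0.147
  3: x = 0.500, y = 0.195
Drum-2 feed = drum-1 liquid: z₂ = (0.2222, 0.2776, 0.5001).
Drum 2:
Newton iteration, ψ₂⁰ = 0.37:
  ψ₂ = 0.370: g = 0.1467, g' = -0.658 → ψ₂ = 0.593
  ψ₂ = 0.593: g = 0.0332, g' = -0.402 → ψ₂ = 0.676
  ψ₂ = 0.676: g = 0.0021, g' = -0.354 → ψ₂ = 0.681
Converged at ψ₂ = 0.681.
  1: x = 0.059, y = 0.299
  2: x = 0.296, y = 0.269
  3: x = 0.645, y = 0.432

x_3 (drum 2) = 0.645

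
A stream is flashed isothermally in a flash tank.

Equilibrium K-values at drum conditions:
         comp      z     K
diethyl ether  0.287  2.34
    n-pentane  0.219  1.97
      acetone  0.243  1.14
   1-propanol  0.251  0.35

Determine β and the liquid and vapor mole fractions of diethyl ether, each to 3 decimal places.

β = 0.794, x_diethyl ether = 0.139, y_diethyl ether = 0.325

Rachford–Rice: g(β) = Σ zᵢ(Kᵢ−1)/(1+β(Kᵢ−1)) = 0.
g(0) = ΣzᵢKᵢ − 1 = 0.468 and g(1) = 1 − Σzᵢ/Kᵢ = -0.164, so a root lies in (0, 1).
Iterate (Newton) starting at β = 0.67:
  β = 0.670: g = 0.0735, g' = -0.556 → β = 0.802
  β = 0.802: g = -0.0056, g' = -0.652 → β = 0.794
Converged at β = 0.794.
Compositions from xᵢ = zᵢ/(1+β(Kᵢ−1)), yᵢ = Kᵢxᵢ:
  diethyl ether: x = 0.139, y = 0.325
  n-pentane: x = 0.124, y = 0.244
  acetone: x = 0.219, y = 0.249
  1-propanol: x = 0.518, y = 0.181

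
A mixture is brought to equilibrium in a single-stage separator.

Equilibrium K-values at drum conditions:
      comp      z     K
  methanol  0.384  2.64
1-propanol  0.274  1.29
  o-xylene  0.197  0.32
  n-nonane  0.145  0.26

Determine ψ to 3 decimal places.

Let ψ = V/F and solve Σ zᵢ(Kᵢ−1)/(1+ψ(Kᵢ−1)) = 0.
g(0) = ΣzᵢKᵢ − 1 = 0.468 and g(1) = 1 − Σzᵢ/Kᵢ = -0.531, so a root lies in (0, 1).
Iterate (Newton) starting at ψ = 0.5:
  ψ = 0.500: g = 0.0421, g' = -0.739 → ψ = 0.557
  ψ = 0.557: g = -0.0007, g' = -0.765 → ψ = 0.556
Converged at ψ = 0.556.

ψ = 0.556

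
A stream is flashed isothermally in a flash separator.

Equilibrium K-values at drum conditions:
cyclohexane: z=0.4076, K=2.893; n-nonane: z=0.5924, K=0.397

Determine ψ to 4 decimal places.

ψ = 0.3630

Material balance + equilibrium reduce to Σ zᵢ(Kᵢ−1)/(1+ψ(Kᵢ−1)) = 0.
Check two-phase: ΣzᵢKᵢ = 1.4144 > 1 and Σzᵢ/Kᵢ = 1.6331 > 1, so g(0) = 0.4144 > 0 and g(1) = -0.6331 < 0.
Binary case is linear: z₁(K₁−1)(1+ψ(K₂−1)) + z₂(K₂−1)(1+ψ(K₁−1)) = 0
⇒ ψ = [z₁(K₁−1)+z₂(K₂−1)] / [−(K₁−1)(K₂−1)] = 0.41437/1.14148 = 0.3630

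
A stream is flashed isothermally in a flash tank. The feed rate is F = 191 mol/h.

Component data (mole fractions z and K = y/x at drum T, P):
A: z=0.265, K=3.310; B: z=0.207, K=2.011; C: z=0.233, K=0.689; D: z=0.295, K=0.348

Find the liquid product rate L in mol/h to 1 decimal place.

L = 81.4 mol/h

Let ψ = V/F and solve Σ zᵢ(Kᵢ−1)/(1+ψ(Kᵢ−1)) = 0.
Feasibility: ΣzᵢKᵢ = 1.557, Σzᵢ/Kᵢ = 1.369 — both > 1, two phases present.
Newton–Raphson from ψ = 0.5:
  ψ = 0.500: g = 0.0519, g' = -0.705 → ψ = 0.574
Converged at ψ = 0.574.
Then V = ψ·F = 0.5740·191 = 109.6 mol/h and L = F − V = 81.4 mol/h.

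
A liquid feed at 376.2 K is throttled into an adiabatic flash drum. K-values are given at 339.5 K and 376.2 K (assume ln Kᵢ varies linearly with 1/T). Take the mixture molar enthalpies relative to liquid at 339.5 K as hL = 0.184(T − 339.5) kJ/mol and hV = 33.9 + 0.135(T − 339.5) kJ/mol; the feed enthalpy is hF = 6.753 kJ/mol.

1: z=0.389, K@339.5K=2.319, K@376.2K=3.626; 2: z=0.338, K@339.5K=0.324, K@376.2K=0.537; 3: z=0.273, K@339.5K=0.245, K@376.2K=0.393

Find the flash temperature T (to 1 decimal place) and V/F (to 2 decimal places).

T = 345.8 K, V/F = 0.17

Adiabatic flash: solve Rachford–Rice at each trial T, then check hF = ψ·hV(T) + (1−ψ)·hL(T).
  T = 339.5 K: K = (2.319, 0.324, 0.245), RR gives ψ = 0.084, H_out = 2.832 kJ/mol
  T = 376.2 K: K = (3.626, 0.537, 0.393), RR gives ψ = 0.500, H_out = 22.807 kJ/mol
  T = 357.9 K: K = (2.935, 0.423, 0.314), RR gives ψ = 0.305, H_out = 13.446 kJ/mol
  T = 348.7 K: K = (2.617, 0.371, 0.278), RR gives ψ = 0.202, H_out = 8.456 kJ/mol
  T = 344.1 K: K = (2.465, 0.347, 0.261), RR gives ψ = 0.146, H_out = 5.752 kJ/mol
  T = 346.4 K: K = (2.541, 0.359, 0.270), RR gives ψ = 0.175, H_out = 7.127 kJ/mol
Linear interpolation between T = 344.1 (H_out = 5.752) and T = 346.4 (H_out = 7.127) on hF = 6.753 gives T ≈ 345.8 K, at which ψ = 0.17.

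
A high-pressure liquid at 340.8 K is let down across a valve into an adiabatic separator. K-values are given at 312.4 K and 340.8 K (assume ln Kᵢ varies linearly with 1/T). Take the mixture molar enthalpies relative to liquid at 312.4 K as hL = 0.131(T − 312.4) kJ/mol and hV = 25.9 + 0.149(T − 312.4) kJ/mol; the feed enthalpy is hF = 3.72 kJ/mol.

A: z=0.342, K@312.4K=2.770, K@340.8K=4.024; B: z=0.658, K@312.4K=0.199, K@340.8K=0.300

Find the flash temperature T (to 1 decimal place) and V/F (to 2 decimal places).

Adiabatic flash: solve Rachford–Rice at each trial T, then check hF = ψ·hV(T) + (1−ψ)·hL(T).
  T = 312.4 K: K = (2.770, 0.199), RR gives ψ = 0.055, H_out = 1.430 kJ/mol
  T = 340.8 K: K = (4.024, 0.300), RR gives ψ = 0.271, H_out = 10.877 kJ/mol
  T = 326.6 K: K = (3.366, 0.247), RR gives ψ = 0.176, H_out = 6.458 kJ/mol
  T = 319.5 K: K = (3.060, 0.222), RR gives ψ = 0.120, H_out = 4.058 kJ/mol
  T = 315.9 K: K = (2.911, 0.210), RR gives ψ = 0.089, H_out = 2.761 kJ/mol
  T = 317.7 K: K = (2.985, 0.216), RR gives ψ = 0.105, H_out = 3.418 kJ/mol
Linear interpolation between T = 317.7 (H_out = 3.418) and T = 319.5 (H_out = 4.058) on hF = 3.72 gives T ≈ 318.5 K, at which ψ = 0.11.

T = 318.5 K, V/F = 0.11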